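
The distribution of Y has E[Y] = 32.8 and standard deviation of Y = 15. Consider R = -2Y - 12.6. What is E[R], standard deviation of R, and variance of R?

R = -2Y - 12.6 is linear with a = -2, b = -12.6.
E[R] = a·E[Y] + b = (-2)·32.8 + (-12.6) = -78.2.
standard deviation of R = |a|·standard deviation of Y = |-2|·15 = 30.
variance of Y = 15² = 225.
variance of R = a²·variance of Y = (-2)²·225 = 900 (the additive constant -12.6 does not affect variance).

E[R] = -78.2, standard deviation of R = 30, variance of R = 900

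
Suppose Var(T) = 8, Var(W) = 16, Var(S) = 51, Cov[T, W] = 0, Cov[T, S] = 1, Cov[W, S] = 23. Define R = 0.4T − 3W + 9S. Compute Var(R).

Var(R) = 3041.48

Var(R) = a²·Var(T) + b²·Var(W) + c²·Var(S) + 2ab·Cov[T, W] + 2ac·Cov[T, S] + 2bc·Cov[W, S], with a = 0.4, b = -3, c = 9.
= 1.28 + 144 + 4131 + 0 + 7.2 + (-1242)
= 3041.48.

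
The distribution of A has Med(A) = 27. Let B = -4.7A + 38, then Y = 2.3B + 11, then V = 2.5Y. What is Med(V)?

Med(V) = -483.675

Med(B) = (-4.7)·27 + 38 = -88.9.
Med(Y) = 2.3·(-88.9) + 11 = -193.47.
Med(V) = 2.5·(-193.47) = -483.675.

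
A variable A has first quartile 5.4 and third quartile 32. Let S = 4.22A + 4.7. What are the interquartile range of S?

IQR(S) = 112.252

IQR of A = Q3 − Q1 = 32 − 5.4 = 26.6.
Under S = aA + b, IQR(S) = |a|·IQR(A) = |4.22|·26.6 = 112.252 (shifts cancel; spread scales by |a|).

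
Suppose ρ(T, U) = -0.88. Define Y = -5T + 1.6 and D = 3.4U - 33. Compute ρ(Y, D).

ρ(Y, D) = 0.88

Linear rescalings preserve |correlation|; the slopes -5 and 3.4 have opposite signs, so the correlation flips sign: ρ(Y, D) = −ρ(T, U) = 0.88.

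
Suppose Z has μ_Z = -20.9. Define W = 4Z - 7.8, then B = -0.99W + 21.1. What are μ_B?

μ_B = 111.586

μ_W = 4·(-20.9) + (-7.8) = -91.4.
μ_B = (-0.99)·(-91.4) + 21.1 = 111.586.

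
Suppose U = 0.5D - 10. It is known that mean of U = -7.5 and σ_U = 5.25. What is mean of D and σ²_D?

mean of D = 5, σ²_D = 110.25

From U = 0.5D - 10: mean of U = a·mean of D + b, so mean of D = (mean of U − b)/a = (-7.5 − (-10))/0.5 = 5.
σ²_U = 5.25² = 27.5625.
σ²_U = a²·σ²_D, so σ²_D = 27.5625/0.5² = 110.25.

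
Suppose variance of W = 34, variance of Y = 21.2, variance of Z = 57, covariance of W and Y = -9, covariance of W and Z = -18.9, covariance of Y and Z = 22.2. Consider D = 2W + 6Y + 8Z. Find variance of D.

variance of D = a²·variance of W + b²·variance of Y + c²·variance of Z + 2ab·covariance of W and Y + 2ac·covariance of W and Z + 2bc·covariance of Y and Z, with a = 2, b = 6, c = 8.
= 136 + 763.2 + 3648 + (-216) + (-604.8) + 2131.2
= 5857.6.

variance of D = 5857.6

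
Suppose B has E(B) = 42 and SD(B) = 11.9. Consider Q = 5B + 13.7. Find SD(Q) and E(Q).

SD(Q) = 59.5, E(Q) = 223.7

Q = 5B + 13.7 is linear with a = 5, b = 13.7.
SD(Q) = |a|·SD(B) = |5|·11.9 = 59.5.
E(Q) = a·E(B) + b = 5·42 + 13.7 = 223.7.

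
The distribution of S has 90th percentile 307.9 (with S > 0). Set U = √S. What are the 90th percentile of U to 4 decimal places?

90th percentile of U = 17.5471

√S is increasing, so P_{90}(U) = g(P_{90}(S)) ≈ 17.5471.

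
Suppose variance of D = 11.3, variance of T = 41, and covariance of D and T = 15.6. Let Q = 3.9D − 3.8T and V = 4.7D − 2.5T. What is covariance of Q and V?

By bilinearity, covariance of Q and V = ac·variance of D + bd·variance of T + (ad+bc)·covariance of D and T, with a=3.9, b=-3.8, c=4.7, d=-2.5.
ac·variance of D = 3.9·4.7·11.3 = 207.129
bd·variance of T = (-3.8)·(-2.5)·41 = 389.5
(ad+bc)·covariance of D and T = (-27.61)·15.6 = -430.716
covariance of Q and V = 207.129 + 389.5 + (-430.716) = 165.913.

covariance of Q and V = 165.913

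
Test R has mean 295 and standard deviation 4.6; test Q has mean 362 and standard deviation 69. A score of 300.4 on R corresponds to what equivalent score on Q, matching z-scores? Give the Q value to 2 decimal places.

Q = 443.00

z = (300.4 − 295)/4.6 ≈ 1.1739.
Q = 362 + z·69 = 362 + (300.4 − 295)·69/4.6 = 443.00.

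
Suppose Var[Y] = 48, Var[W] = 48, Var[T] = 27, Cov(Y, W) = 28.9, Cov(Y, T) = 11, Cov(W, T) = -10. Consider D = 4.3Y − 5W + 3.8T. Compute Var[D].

Var[D] = a²·Var[Y] + b²·Var[W] + c²·Var[T] + 2ab·Cov(Y, W) + 2ac·Cov(Y, T) + 2bc·Cov(W, T), with a = 4.3, b = -5, c = 3.8.
= 887.52 + 1200 + 389.88 + (-1242.7) + 359.48 + 380
= 1974.18.

Var[D] = 1974.18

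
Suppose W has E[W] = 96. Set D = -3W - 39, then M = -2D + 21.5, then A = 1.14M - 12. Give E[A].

E[D] = (-3)·96 + (-39) = -327.
E[M] = (-2)·(-327) + 21.5 = 675.5.
E[A] = 1.14·675.5 + (-12) = 758.07.

E[A] = 758.07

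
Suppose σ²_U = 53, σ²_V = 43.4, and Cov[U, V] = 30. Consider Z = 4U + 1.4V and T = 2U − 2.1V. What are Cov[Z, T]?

By bilinearity, Cov[Z, T] = ac·σ²_U + bd·σ²_V + (ad+bc)·Cov[U, V], with a=4, b=1.4, c=2, d=-2.1.
ac·σ²_U = 4·2·53 = 424
bd·σ²_V = 1.4·(-2.1)·43.4 = -127.596
(ad+bc)·Cov[U, V] = (-5.6)·30 = -168
Cov[Z, T] = 424 + (-127.596) + (-168) = 128.404.

Cov[Z, T] = 128.404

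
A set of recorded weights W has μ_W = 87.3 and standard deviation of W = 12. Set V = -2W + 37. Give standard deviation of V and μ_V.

V = -2W + 37 is linear with a = -2, b = 37.
standard deviation of V = |a|·standard deviation of W = |-2|·12 = 24.
μ_V = a·μ_W + b = (-2)·87.3 + 37 = -137.6.

standard deviation of V = 24, μ_V = -137.6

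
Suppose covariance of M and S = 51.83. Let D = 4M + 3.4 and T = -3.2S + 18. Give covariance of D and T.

covariance of D and T = -663.424

covariance of D and T = a·c·covariance of M and S = 4·(-3.2)·51.83 = -663.424. Additive constants drop out.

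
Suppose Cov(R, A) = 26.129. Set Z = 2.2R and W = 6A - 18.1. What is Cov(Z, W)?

Cov(Z, W) = 344.9028

Cov(Z, W) = a·c·Cov(R, A) = 2.2·6·26.129 = 344.9028. Additive constants drop out.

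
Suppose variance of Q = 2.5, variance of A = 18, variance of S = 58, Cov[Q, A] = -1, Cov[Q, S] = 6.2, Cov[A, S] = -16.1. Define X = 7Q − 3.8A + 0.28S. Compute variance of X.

variance of X = a²·variance of Q + b²·variance of A + c²·variance of S + 2ab·Cov[Q, A] + 2ac·Cov[Q, S] + 2bc·Cov[A, S], with a = 7, b = -3.8, c = 0.28.
= 122.5 + 259.92 + 4.5472 + 53.2 + 24.304 + 34.2608
= 498.732.

variance of X = 498.732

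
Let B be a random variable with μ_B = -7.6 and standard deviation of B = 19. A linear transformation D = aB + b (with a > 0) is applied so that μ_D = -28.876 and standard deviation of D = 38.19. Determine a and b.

standard deviation of D = a·standard deviation of B (a > 0), so a = 38.19/19 = 2.01.
μ_D = a·μ_B + b, so b = -28.876 − 2.01·(-7.6) = -13.6.

a = 2.01, b = -13.6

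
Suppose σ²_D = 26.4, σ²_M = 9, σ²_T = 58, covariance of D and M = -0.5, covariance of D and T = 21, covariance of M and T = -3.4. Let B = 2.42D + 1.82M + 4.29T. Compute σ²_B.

σ²_B = a²·σ²_D + b²·σ²_M + c²·σ²_T + 2ab·covariance of D and M + 2ac·covariance of D and T + 2bc·covariance of M and T, with a = 2.42, b = 1.82, c = 4.29.
= 154.60896 + 29.8116 + 1067.4378 + (-4.4044) + 436.0356 + (-53.09304)
= 1630.39652.

σ²_B = 1630.39652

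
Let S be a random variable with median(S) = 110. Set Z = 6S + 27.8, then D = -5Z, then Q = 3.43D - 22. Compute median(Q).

median(Q) = -11817.77

median(Z) = 6·110 + 27.8 = 687.8.
median(D) = (-5)·687.8 = -3439.
median(Q) = 3.43·(-3439) + (-22) = -11817.77.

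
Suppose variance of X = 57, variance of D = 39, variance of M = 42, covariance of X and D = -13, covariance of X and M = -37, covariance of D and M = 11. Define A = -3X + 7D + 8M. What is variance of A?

variance of A = 8666

variance of A = a²·variance of X + b²·variance of D + c²·variance of M + 2ab·covariance of X and D + 2ac·covariance of X and M + 2bc·covariance of D and M, with a = -3, b = 7, c = 8.
= 513 + 1911 + 2688 + 546 + 1776 + 1232
= 8666.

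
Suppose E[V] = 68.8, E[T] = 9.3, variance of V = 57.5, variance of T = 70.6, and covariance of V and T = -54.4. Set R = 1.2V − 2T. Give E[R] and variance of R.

E[R] = 1.2·E[V] + (-2)·E[T] = 1.2·68.8 + (-2)·9.3 = 63.96.
variance of R = a²·variance of V + b²·variance of T + 2ab·covariance of V and T with a = 1.2, b = -2.
= 1.2²·57.5 + (-2)²·70.6 + 2·1.2·(-2)·(-54.4)
= 82.8 + 282.4 + 261.12 = 626.32.

E[R] = 63.96, variance of R = 626.32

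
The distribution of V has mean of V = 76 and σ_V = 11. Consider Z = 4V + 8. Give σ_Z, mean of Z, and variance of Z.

σ_Z = 44, mean of Z = 312, variance of Z = 1936

Z = 4V + 8 is linear with a = 4, b = 8.
σ_Z = |a|·σ_V = |4|·11 = 44.
mean of Z = a·mean of V + b = 4·76 + 8 = 312.
variance of V = 11² = 121.
variance of Z = a²·variance of V = 4²·121 = 1936 (the additive constant 8 does not affect variance).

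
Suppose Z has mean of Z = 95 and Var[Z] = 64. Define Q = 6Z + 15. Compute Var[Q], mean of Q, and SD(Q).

Var[Q] = 2304, mean of Q = 585, SD(Q) = 48

Q = 6Z + 15 is linear with a = 6, b = 15.
Var[Q] = a²·Var[Z] = 6²·64 = 2304 (the additive constant 15 does not affect variance).
mean of Q = a·mean of Z + b = 6·95 + 15 = 585.
SD(Z) = √64 = 8.
SD(Q) = |a|·SD(Z) = |6|·8 = 48.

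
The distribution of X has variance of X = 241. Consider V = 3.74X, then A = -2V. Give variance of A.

variance of A = 13484.0464

variance of V = 3.74²·241 = 3371.0116.
variance of A = (-2)²·3371.0116 = 13484.0464.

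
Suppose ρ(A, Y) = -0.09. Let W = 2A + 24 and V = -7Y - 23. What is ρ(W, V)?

Linear rescalings preserve |correlation|; the slopes 2 and -7 have opposite signs, so the correlation flips sign: ρ(W, V) = −ρ(A, Y) = 0.09.

ρ(W, V) = 0.09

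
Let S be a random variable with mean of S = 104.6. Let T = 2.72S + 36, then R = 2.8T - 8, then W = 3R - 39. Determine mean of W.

mean of T = 2.72·104.6 + 36 = 320.512.
mean of R = 2.8·320.512 + (-8) = 889.4336.
mean of W = 3·889.4336 + (-39) = 2629.3008.

mean of W = 2629.3008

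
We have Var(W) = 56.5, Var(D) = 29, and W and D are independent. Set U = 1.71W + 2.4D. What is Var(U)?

Var(U) = 332.25165

Var(U) = a²·Var(W) + b²·Var(D) + 2ab·Cov[W, D] with a = 1.71, b = 2.4.
Independence gives Cov[W, D] = 0.
= 1.71²·56.5 + 2.4²·29 + 2·1.71·2.4·0
= 165.21165 + 167.04 + 0 = 332.25165.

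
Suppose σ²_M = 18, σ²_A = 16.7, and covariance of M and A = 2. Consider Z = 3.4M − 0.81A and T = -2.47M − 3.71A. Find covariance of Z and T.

covariance of Z and T = -122.20543

By bilinearity, covariance of Z and T = ac·σ²_M + bd·σ²_A + (ad+bc)·covariance of M and A, with a=3.4, b=-0.81, c=-2.47, d=-3.71.
ac·σ²_M = 3.4·(-2.47)·18 = -151.164
bd·σ²_A = (-0.81)·(-3.71)·16.7 = 50.18517
(ad+bc)·covariance of M and A = (-10.6133)·2 = -21.2266
covariance of Z and T = -151.164 + 50.18517 + (-21.2266) = -122.20543.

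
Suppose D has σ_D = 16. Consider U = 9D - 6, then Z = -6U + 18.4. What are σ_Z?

σ_Z = 864

σ_U = |9|·16 = 144.
σ_Z = |-6|·144 = 864.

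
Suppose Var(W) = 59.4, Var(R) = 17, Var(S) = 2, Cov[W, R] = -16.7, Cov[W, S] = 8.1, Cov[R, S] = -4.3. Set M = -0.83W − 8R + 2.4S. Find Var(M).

Var(M) = a²·Var(W) + b²·Var(R) + c²·Var(S) + 2ab·Cov[W, R] + 2ac·Cov[W, S] + 2bc·Cov[R, S], with a = -0.83, b = -8, c = 2.4.
= 40.92066 + 1088 + 11.52 + (-221.776) + (-32.2704) + 165.12
= 1051.51426.

Var(M) = 1051.51426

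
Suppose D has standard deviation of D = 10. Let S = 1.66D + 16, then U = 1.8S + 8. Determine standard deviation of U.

standard deviation of S = |1.66|·10 = 16.6.
standard deviation of U = |1.8|·16.6 = 29.88.

standard deviation of U = 29.88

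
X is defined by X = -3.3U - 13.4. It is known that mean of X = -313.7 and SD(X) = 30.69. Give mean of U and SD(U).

mean of U = 91, SD(U) = 9.3

From X = -3.3U - 13.4: mean of X = a·mean of U + b, so mean of U = (mean of X − b)/a = (-313.7 − (-13.4))/(-3.3) = 91.
SD(X) = |a|·SD(U), so SD(U) = 30.69/|-3.3| = 9.3.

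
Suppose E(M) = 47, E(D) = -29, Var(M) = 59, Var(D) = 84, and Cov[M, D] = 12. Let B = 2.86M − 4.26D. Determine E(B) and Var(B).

E(B) = 257.96, Var(B) = 1714.5884

E(B) = 2.86·E(M) + (-4.26)·E(D) = 2.86·47 + (-4.26)·(-29) = 257.96.
Var(B) = a²·Var(M) + b²·Var(D) + 2ab·Cov[M, D] with a = 2.86, b = -4.26.
= 2.86²·59 + (-4.26)²·84 + 2·2.86·(-4.26)·12
= 482.5964 + 1524.3984 + (-292.4064) = 1714.5884.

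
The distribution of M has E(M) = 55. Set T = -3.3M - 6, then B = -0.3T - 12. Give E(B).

E(T) = (-3.3)·55 + (-6) = -187.5.
E(B) = (-0.3)·(-187.5) + (-12) = 44.25.

E(B) = 44.25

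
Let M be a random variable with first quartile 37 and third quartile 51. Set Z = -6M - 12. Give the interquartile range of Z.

IQR(Z) = 84

IQR of M = Q3 − Q1 = 51 − 37 = 14.
Under Z = aM + b, IQR(Z) = |a|·IQR(M) = |-6|·14 = 84 (shifts cancel; spread scales by |a|).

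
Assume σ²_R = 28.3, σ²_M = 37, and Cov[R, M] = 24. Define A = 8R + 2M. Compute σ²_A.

σ²_A = a²·σ²_R + b²·σ²_M + 2ab·Cov[R, M] with a = 8, b = 2.
= 8²·28.3 + 2²·37 + 2·8·2·24
= 1811.2 + 148 + 768 = 2727.2.

σ²_A = 2727.2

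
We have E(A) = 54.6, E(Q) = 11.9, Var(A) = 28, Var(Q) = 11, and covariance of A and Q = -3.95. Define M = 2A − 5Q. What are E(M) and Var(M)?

E(M) = 49.7, Var(M) = 466

E(M) = 2·E(A) + (-5)·E(Q) = 2·54.6 + (-5)·11.9 = 49.7.
Var(M) = a²·Var(A) + b²·Var(Q) + 2ab·covariance of A and Q with a = 2, b = -5.
= 2²·28 + (-5)²·11 + 2·2·(-5)·(-3.95)
= 112 + 275 + 79 = 466.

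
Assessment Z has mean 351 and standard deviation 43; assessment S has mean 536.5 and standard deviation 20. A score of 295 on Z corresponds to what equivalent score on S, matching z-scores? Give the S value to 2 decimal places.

S = 510.45

z = (295 − 351)/43 ≈ -1.3023.
S = 536.5 + z·20 = 536.5 + (295 − 351)·20/43 ≈ 510.45.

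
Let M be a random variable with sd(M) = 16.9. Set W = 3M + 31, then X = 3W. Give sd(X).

sd(W) = |3|·16.9 = 50.7.
sd(X) = |3|·50.7 = 152.1.

sd(X) = 152.1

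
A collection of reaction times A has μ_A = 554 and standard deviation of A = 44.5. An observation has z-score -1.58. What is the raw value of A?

A = 483.69

A = μ_A + z·standard deviation of A = 554 + (-1.58)·44.5 = 483.69.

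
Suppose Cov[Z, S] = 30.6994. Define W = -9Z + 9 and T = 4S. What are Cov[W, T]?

Cov[W, T] = -1105.1784

Cov[W, T] = a·c·Cov[Z, S] = (-9)·4·30.6994 = -1105.1784. Additive constants drop out.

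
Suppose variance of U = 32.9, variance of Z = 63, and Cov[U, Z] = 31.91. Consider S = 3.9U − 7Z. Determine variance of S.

variance of S = a²·variance of U + b²·variance of Z + 2ab·Cov[U, Z] with a = 3.9, b = -7.
= 3.9²·32.9 + (-7)²·63 + 2·3.9·(-7)·31.91
= 500.409 + 3087 + (-1742.286) = 1845.123.

variance of S = 1845.123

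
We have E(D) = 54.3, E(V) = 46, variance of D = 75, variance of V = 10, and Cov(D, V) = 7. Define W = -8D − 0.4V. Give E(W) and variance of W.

E(W) = -452.8, variance of W = 4846.4

E(W) = (-8)·E(D) + (-0.4)·E(V) = (-8)·54.3 + (-0.4)·46 = -452.8.
variance of W = a²·variance of D + b²·variance of V + 2ab·Cov(D, V) with a = -8, b = -0.4.
= (-8)²·75 + (-0.4)²·10 + 2·(-8)·(-0.4)·7
= 4800 + 1.6 + 44.8 = 4846.4.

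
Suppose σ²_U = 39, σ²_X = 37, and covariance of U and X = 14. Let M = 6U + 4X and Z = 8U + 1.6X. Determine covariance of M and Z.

covariance of M and Z = 2691.2

By bilinearity, covariance of M and Z = ac·σ²_U + bd·σ²_X + (ad+bc)·covariance of U and X, with a=6, b=4, c=8, d=1.6.
ac·σ²_U = 6·8·39 = 1872
bd·σ²_X = 4·1.6·37 = 236.8
(ad+bc)·covariance of U and X = (41.6)·14 = 582.4
covariance of M and Z = 1872 + 236.8 + 582.4 = 2691.2.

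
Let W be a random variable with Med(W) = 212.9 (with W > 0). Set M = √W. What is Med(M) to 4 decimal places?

√W is monotone on this domain, so Med(M) = √(212.9) ≈ 14.5911.

Med(M) = 14.5911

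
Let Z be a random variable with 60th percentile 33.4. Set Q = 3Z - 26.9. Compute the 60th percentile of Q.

60th percentile of Q = 73.3

Since a = 3 > 0 the transformation is increasing, so the 60th percentile of Q = a·(P_{60} of Z) + b = 3·33.4 + (-26.9) = 73.3.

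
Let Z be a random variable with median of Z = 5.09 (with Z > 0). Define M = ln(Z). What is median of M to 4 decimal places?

ln(Z) is monotone on this domain, so median of M = ln(5.09) ≈ 1.6273.

median of M = 1.6273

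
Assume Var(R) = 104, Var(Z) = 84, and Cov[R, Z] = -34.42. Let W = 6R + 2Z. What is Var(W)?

Var(W) = a²·Var(R) + b²·Var(Z) + 2ab·Cov[R, Z] with a = 6, b = 2.
= 6²·104 + 2²·84 + 2·6·2·(-34.42)
= 3744 + 336 + (-826.08) = 3253.92.

Var(W) = 3253.92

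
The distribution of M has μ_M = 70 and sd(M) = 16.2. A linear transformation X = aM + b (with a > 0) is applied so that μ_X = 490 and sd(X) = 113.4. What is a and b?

a = 7, b = 0

sd(X) = a·sd(M) (a > 0), so a = 113.4/16.2 = 7.
μ_X = a·μ_M + b, so b = 490 − 7·70 = 0.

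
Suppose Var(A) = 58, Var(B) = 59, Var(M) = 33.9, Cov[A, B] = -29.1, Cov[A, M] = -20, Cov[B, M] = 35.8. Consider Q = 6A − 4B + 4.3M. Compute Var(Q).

Var(Q) = 2792.091

Var(Q) = a²·Var(A) + b²·Var(B) + c²·Var(M) + 2ab·Cov[A, B] + 2ac·Cov[A, M] + 2bc·Cov[B, M], with a = 6, b = -4, c = 4.3.
= 2088 + 944 + 626.811 + 1396.8 + (-1032) + (-1231.52)
= 2792.091.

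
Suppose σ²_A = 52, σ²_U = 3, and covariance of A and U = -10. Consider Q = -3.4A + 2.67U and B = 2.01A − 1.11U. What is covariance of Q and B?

covariance of Q and B = -455.6661

By bilinearity, covariance of Q and B = ac·σ²_A + bd·σ²_U + (ad+bc)·covariance of A and U, with a=-3.4, b=2.67, c=2.01, d=-1.11.
ac·σ²_A = (-3.4)·2.01·52 = -355.368
bd·σ²_U = 2.67·(-1.11)·3 = -8.8911
(ad+bc)·covariance of A and U = (9.1407)·(-10) = -91.407
covariance of Q and B = -355.368 + (-8.8911) + (-91.407) = -455.6661.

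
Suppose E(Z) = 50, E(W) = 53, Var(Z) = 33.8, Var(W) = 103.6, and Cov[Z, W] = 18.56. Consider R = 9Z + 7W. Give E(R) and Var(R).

E(R) = 9·E(Z) + 7·E(W) = 9·50 + 7·53 = 821.
Var(R) = a²·Var(Z) + b²·Var(W) + 2ab·Cov[Z, W] with a = 9, b = 7.
= 9²·33.8 + 7²·103.6 + 2·9·7·18.56
= 2737.8 + 5076.4 + 2338.56 = 10152.76.

E(R) = 821, Var(R) = 10152.76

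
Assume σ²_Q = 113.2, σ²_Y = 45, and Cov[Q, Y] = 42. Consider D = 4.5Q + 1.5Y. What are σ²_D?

σ²_D = a²·σ²_Q + b²·σ²_Y + 2ab·Cov[Q, Y] with a = 4.5, b = 1.5.
= 4.5²·113.2 + 1.5²·45 + 2·4.5·1.5·42
= 2292.3 + 101.25 + 567 = 2960.55.

σ²_D = 2960.55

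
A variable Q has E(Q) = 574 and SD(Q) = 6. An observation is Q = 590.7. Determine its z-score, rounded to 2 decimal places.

z = 2.78

z = (Q − E(Q)) / SD(Q) = (590.7 − 574) / 6 ≈ 2.78.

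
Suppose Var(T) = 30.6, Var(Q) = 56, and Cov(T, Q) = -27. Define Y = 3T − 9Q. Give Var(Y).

Var(Y) = 6269.4

Var(Y) = a²·Var(T) + b²·Var(Q) + 2ab·Cov(T, Q) with a = 3, b = -9.
= 3²·30.6 + (-9)²·56 + 2·3·(-9)·(-27)
= 275.4 + 4536 + 1458 = 6269.4.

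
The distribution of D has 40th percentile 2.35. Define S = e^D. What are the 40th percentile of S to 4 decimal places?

40th percentile of S = 10.4856

e^D is increasing, so P_{40}(S) = g(P_{40}(D)) ≈ 10.4856.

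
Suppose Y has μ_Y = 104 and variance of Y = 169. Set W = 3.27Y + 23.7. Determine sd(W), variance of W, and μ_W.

sd(W) = 42.51, variance of W = 1807.1001, μ_W = 363.78

W = 3.27Y + 23.7 is linear with a = 3.27, b = 23.7.
sd(Y) = √169 = 13.
sd(W) = |a|·sd(Y) = |3.27|·13 = 42.51.
variance of W = a²·variance of Y = 3.27²·169 = 1807.1001 (the additive constant 23.7 does not affect variance).
μ_W = a·μ_Y + b = 3.27·104 + 23.7 = 363.78.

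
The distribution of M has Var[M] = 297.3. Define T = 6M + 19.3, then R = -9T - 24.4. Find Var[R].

Var[T] = 6²·297.3 = 10702.8.
Var[R] = (-9)²·10702.8 = 866926.8.

Var[R] = 866926.8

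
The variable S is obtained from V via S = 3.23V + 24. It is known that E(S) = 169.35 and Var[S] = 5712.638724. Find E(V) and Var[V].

From S = 3.23V + 24: E(S) = a·E(V) + b, so E(V) = (E(S) − b)/a = (169.35 − 24)/3.23 = 45.
Var[S] = a²·Var[V], so Var[V] = 5712.638724/3.23² = 547.56.

E(V) = 45, Var[V] = 547.56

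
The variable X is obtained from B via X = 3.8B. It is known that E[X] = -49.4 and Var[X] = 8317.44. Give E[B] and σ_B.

E[B] = -13, σ_B = 24

From X = 3.8B: E[X] = a·E[B] + b, so E[B] = (E[X] − b)/a = (-49.4 − 0)/3.8 = -13.
σ_X = √8317.44 = 91.2.
σ_X = |a|·σ_B, so σ_B = 91.2/|3.8| = 24.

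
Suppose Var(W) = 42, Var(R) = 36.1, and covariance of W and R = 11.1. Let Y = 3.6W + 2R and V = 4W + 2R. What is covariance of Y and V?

By bilinearity, covariance of Y and V = ac·Var(W) + bd·Var(R) + (ad+bc)·covariance of W and R, with a=3.6, b=2, c=4, d=2.
ac·Var(W) = 3.6·4·42 = 604.8
bd·Var(R) = 2·2·36.1 = 144.4
(ad+bc)·covariance of W and R = (15.2)·11.1 = 168.72
covariance of Y and V = 604.8 + 144.4 + 168.72 = 917.92.

covariance of Y and V = 917.92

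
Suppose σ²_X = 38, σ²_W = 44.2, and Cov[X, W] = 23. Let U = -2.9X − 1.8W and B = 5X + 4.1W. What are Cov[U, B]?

By bilinearity, Cov[U, B] = ac·σ²_X + bd·σ²_W + (ad+bc)·Cov[X, W], with a=-2.9, b=-1.8, c=5, d=4.1.
ac·σ²_X = (-2.9)·5·38 = -551
bd·σ²_W = (-1.8)·4.1·44.2 = -326.196
(ad+bc)·Cov[X, W] = (-20.89)·23 = -480.47
Cov[U, B] = -551 + (-326.196) + (-480.47) = -1357.666.

Cov[U, B] = -1357.666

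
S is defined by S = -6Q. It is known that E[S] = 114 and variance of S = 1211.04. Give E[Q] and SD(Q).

From S = -6Q: E[S] = a·E[Q] + b, so E[Q] = (E[S] − b)/a = (114 − 0)/(-6) = -19.
SD(S) = √1211.04 = 34.8.
SD(S) = |a|·SD(Q), so SD(Q) = 34.8/|-6| = 5.8.

E[Q] = -19, SD(Q) = 5.8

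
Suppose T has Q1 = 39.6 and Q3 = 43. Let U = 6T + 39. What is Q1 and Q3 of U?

a = 6 > 0: Q1(U) = a·Q1(T)+b = 276.6, Q3(U) = a·Q3(T)+b = 297.

Q1(U) = 276.6, Q3(U) = 297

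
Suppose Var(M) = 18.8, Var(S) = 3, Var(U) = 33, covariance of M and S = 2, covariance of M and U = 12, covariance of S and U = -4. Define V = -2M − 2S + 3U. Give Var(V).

Var(V) = a²·Var(M) + b²·Var(S) + c²·Var(U) + 2ab·covariance of M and S + 2ac·covariance of M and U + 2bc·covariance of S and U, with a = -2, b = -2, c = 3.
= 75.2 + 12 + 297 + 16 + (-144) + 48
= 304.2.

Var(V) = 304.2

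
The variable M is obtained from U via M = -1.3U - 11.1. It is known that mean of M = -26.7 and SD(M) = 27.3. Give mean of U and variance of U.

From M = -1.3U - 11.1: mean of M = a·mean of U + b, so mean of U = (mean of M − b)/a = (-26.7 − (-11.1))/(-1.3) = 12.
variance of M = 27.3² = 745.29.
variance of M = a²·variance of U, so variance of U = 745.29/(-1.3)² = 441.

mean of U = 12, variance of U = 441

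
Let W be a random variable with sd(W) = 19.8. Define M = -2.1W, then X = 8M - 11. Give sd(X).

sd(M) = |-2.1|·19.8 = 41.58.
sd(X) = |8|·41.58 = 332.64.

sd(X) = 332.64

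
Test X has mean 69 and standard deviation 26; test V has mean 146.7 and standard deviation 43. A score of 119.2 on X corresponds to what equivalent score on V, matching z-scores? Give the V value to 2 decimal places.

V = 229.72

z = (119.2 − 69)/26 ≈ 1.9308.
V = 146.7 + z·43 = 146.7 + (119.2 − 69)·43/26 ≈ 229.72.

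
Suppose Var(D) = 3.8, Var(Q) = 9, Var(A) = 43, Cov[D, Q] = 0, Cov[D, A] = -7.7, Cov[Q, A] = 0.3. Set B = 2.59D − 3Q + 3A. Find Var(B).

Var(B) = 368.43278

Var(B) = a²·Var(D) + b²·Var(Q) + c²·Var(A) + 2ab·Cov[D, Q] + 2ac·Cov[D, A] + 2bc·Cov[Q, A], with a = 2.59, b = -3, c = 3.
= 25.49078 + 81 + 387 + 0 + (-119.658) + (-5.4)
= 368.43278.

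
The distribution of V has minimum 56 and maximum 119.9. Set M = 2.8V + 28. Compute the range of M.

Range of V = 119.9 − 56 = 63.9.
Range(M) = |a|·Range(V) = |2.8|·63.9 = 178.92.

Range(M) = 178.92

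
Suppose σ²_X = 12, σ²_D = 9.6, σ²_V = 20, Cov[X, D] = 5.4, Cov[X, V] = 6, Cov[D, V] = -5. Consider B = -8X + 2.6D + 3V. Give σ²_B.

σ²_B = a²·σ²_X + b²·σ²_D + c²·σ²_V + 2ab·Cov[X, D] + 2ac·Cov[X, V] + 2bc·Cov[D, V], with a = -8, b = 2.6, c = 3.
= 768 + 64.896 + 180 + (-224.64) + (-288) + (-78)
= 422.256.

σ²_B = 422.256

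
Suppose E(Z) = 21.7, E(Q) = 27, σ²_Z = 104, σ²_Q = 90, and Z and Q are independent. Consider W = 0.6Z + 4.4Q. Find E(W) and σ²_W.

E(W) = 131.82, σ²_W = 1779.84

E(W) = 0.6·E(Z) + 4.4·E(Q) = 0.6·21.7 + 4.4·27 = 131.82.
σ²_W = a²·σ²_Z + b²·σ²_Q + 2ab·covariance of Z and Q with a = 0.6, b = 4.4.
Independence gives covariance of Z and Q = 0.
= 0.6²·104 + 4.4²·90 + 2·0.6·4.4·0
= 37.44 + 1742.4 + 0 = 1779.84.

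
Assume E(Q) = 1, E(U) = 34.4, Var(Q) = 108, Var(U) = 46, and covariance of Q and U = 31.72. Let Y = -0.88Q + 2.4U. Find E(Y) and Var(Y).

E(Y) = (-0.88)·E(Q) + 2.4·E(U) = (-0.88)·1 + 2.4·34.4 = 81.68.
Var(Y) = a²·Var(Q) + b²·Var(U) + 2ab·covariance of Q and U with a = -0.88, b = 2.4.
= (-0.88)²·108 + 2.4²·46 + 2·(-0.88)·2.4·31.72
= 83.6352 + 264.96 + (-133.98528) = 214.60992.

E(Y) = 81.68, Var(Y) = 214.60992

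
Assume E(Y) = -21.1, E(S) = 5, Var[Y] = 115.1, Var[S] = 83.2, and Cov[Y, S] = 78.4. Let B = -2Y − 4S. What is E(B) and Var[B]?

E(B) = 22.2, Var[B] = 3046

E(B) = (-2)·E(Y) + (-4)·E(S) = (-2)·(-21.1) + (-4)·5 = 22.2.
Var[B] = a²·Var[Y] + b²·Var[S] + 2ab·Cov[Y, S] with a = -2, b = -4.
= (-2)²·115.1 + (-4)²·83.2 + 2·(-2)·(-4)·78.4
= 460.4 + 1331.2 + 1254.4 = 3046.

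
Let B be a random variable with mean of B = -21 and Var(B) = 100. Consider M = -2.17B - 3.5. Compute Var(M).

Var(M) = 470.89

M = -2.17B - 3.5 is linear with a = -2.17, b = -3.5.
Var(M) = a²·Var(B) = (-2.17)²·100 = 470.89 (the additive constant -3.5 does not affect variance).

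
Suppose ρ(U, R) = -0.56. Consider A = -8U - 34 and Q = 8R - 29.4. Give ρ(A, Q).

Linear rescalings preserve |correlation|; the slopes -8 and 8 have opposite signs, so the correlation flips sign: ρ(A, Q) = −ρ(U, R) = 0.56.

ρ(A, Q) = 0.56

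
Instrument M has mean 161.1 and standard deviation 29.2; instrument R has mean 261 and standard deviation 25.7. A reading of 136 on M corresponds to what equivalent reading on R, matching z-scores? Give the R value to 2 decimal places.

z = (136 − 161.1)/29.2 ≈ -0.8596.
R = 261 + z·25.7 = 261 + (136 − 161.1)·25.7/29.2 ≈ 238.91.

R = 238.91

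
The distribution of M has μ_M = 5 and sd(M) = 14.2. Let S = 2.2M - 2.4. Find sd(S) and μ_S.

sd(S) = 31.24, μ_S = 8.6

S = 2.2M - 2.4 is linear with a = 2.2, b = -2.4.
sd(S) = |a|·sd(M) = |2.2|·14.2 = 31.24.
μ_S = a·μ_M + b = 2.2·5 + (-2.4) = 8.6.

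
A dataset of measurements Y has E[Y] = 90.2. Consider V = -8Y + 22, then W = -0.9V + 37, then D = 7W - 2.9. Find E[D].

E[V] = (-8)·90.2 + 22 = -699.6.
E[W] = (-0.9)·(-699.6) + 37 = 666.64.
E[D] = 7·666.64 + (-2.9) = 4663.58.

E[D] = 4663.58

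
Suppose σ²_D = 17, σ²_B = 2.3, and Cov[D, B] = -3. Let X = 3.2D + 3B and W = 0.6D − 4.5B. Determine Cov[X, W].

By bilinearity, Cov[X, W] = ac·σ²_D + bd·σ²_B + (ad+bc)·Cov[D, B], with a=3.2, b=3, c=0.6, d=-4.5.
ac·σ²_D = 3.2·0.6·17 = 32.64
bd·σ²_B = 3·(-4.5)·2.3 = -31.05
(ad+bc)·Cov[D, B] = (-12.6)·(-3) = 37.8
Cov[X, W] = 32.64 + (-31.05) + 37.8 = 39.39.

Cov[X, W] = 39.39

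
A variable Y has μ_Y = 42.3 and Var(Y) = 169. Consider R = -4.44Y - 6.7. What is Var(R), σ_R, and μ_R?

R = -4.44Y - 6.7 is linear with a = -4.44, b = -6.7.
Var(R) = a²·Var(Y) = (-4.44)²·169 = 3331.5984 (the additive constant -6.7 does not affect variance).
σ_Y = √169 = 13.
σ_R = |a|·σ_Y = |-4.44|·13 = 57.72.
μ_R = a·μ_Y + b = (-4.44)·42.3 + (-6.7) = -194.512.

Var(R) = 3331.5984, σ_R = 57.72, μ_R = -194.512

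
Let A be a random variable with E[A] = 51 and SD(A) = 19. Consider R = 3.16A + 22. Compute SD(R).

R = 3.16A + 22 is linear with a = 3.16, b = 22.
SD(R) = |a|·SD(A) = |3.16|·19 = 60.04.

SD(R) = 60.04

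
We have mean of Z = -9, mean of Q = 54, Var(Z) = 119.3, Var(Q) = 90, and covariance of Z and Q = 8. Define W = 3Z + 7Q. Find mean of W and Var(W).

mean of W = 351, Var(W) = 5819.7

mean of W = 3·mean of Z + 7·mean of Q = 3·(-9) + 7·54 = 351.
Var(W) = a²·Var(Z) + b²·Var(Q) + 2ab·covariance of Z and Q with a = 3, b = 7.
= 3²·119.3 + 7²·90 + 2·3·7·8
= 1073.7 + 4410 + 336 = 5819.7.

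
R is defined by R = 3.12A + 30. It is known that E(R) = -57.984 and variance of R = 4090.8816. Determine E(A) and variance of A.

E(A) = -28.2, variance of A = 420.25

From R = 3.12A + 30: E(R) = a·E(A) + b, so E(A) = (E(R) − b)/a = (-57.984 − 30)/3.12 = -28.2.
variance of R = a²·variance of A, so variance of A = 4090.8816/3.12² = 420.25.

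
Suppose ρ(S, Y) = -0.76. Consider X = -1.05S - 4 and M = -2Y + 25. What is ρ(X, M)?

Linear rescalings preserve correlation up to sign; here the slopes -1.05 and -2 have the same sign, so ρ(X, M) = ρ(S, Y) = -0.76.

ρ(X, M) = -0.76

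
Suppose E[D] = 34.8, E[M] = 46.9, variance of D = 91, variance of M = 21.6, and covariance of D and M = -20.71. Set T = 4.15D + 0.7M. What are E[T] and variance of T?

E[T] = 177.25, variance of T = 1457.5064

E[T] = 4.15·E[D] + 0.7·E[M] = 4.15·34.8 + 0.7·46.9 = 177.25.
variance of T = a²·variance of D + b²·variance of M + 2ab·covariance of D and M with a = 4.15, b = 0.7.
= 4.15²·91 + 0.7²·21.6 + 2·4.15·0.7·(-20.71)
= 1567.2475 + 10.584 + (-120.3251) = 1457.5064.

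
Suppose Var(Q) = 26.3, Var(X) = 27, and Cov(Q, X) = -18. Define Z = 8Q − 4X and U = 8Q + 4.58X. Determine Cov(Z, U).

By bilinearity, Cov(Z, U) = ac·Var(Q) + bd·Var(X) + (ad+bc)·Cov(Q, X), with a=8, b=-4, c=8, d=4.58.
ac·Var(Q) = 8·8·26.3 = 1683.2
bd·Var(X) = (-4)·4.58·27 = -494.64
(ad+bc)·Cov(Q, X) = (4.64)·(-18) = -83.52
Cov(Z, U) = 1683.2 + (-494.64) + (-83.52) = 1105.04.

Cov(Z, U) = 1105.04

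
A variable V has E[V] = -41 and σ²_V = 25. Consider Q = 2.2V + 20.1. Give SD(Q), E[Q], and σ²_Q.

SD(Q) = 11, E[Q] = -70.1, σ²_Q = 121

Q = 2.2V + 20.1 is linear with a = 2.2, b = 20.1.
SD(V) = √25 = 5.
SD(Q) = |a|·SD(V) = |2.2|·5 = 11.
E[Q] = a·E[V] + b = 2.2·(-41) + 20.1 = -70.1.
σ²_Q = a²·σ²_V = 2.2²·25 = 121 (the additive constant 20.1 does not affect variance).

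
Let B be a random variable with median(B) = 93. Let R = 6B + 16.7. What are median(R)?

median(R) = 574.7

A linear map preserves order up to sign, so median(R) = a·median(B) + b = 6·93 + 16.7 = 574.7.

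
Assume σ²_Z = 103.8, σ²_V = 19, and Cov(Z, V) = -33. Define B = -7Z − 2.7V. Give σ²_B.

σ²_B = a²·σ²_Z + b²·σ²_V + 2ab·Cov(Z, V) with a = -7, b = -2.7.
= (-7)²·103.8 + (-2.7)²·19 + 2·(-7)·(-2.7)·(-33)
= 5086.2 + 138.51 + (-1247.4) = 3977.31.

σ²_B = 3977.31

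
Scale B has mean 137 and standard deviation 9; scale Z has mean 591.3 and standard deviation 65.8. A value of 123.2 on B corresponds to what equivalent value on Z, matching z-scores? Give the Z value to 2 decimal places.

Z = 490.41

z = (123.2 − 137)/9 ≈ -1.5333.
Z = 591.3 + z·65.8 = 591.3 + (123.2 − 137)·65.8/9 ≈ 490.41.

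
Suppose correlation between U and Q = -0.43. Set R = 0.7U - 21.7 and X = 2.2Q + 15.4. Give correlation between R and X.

correlation between R and X = -0.43

Linear rescalings preserve correlation up to sign; here the slopes 0.7 and 2.2 have the same sign, so correlation between R and X = correlation between U and Q = -0.43.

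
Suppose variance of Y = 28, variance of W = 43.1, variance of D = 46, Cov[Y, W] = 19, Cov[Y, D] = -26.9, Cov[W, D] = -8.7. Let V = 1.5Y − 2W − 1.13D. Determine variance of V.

variance of V = a²·variance of Y + b²·variance of W + c²·variance of D + 2ab·Cov[Y, W] + 2ac·Cov[Y, D] + 2bc·Cov[W, D], with a = 1.5, b = -2, c = -1.13.
= 63 + 172.4 + 58.7374 + (-114) + 91.191 + (-39.324)
= 232.0044.

variance of V = 232.0044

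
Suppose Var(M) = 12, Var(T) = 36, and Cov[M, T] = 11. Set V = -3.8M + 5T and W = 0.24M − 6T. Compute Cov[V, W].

By bilinearity, Cov[V, W] = ac·Var(M) + bd·Var(T) + (ad+bc)·Cov[M, T], with a=-3.8, b=5, c=0.24, d=-6.
ac·Var(M) = (-3.8)·0.24·12 = -10.944
bd·Var(T) = 5·(-6)·36 = -1080
(ad+bc)·Cov[M, T] = (24)·11 = 264
Cov[V, W] = -10.944 + (-1080) + 264 = -826.944.

Cov[V, W] = -826.944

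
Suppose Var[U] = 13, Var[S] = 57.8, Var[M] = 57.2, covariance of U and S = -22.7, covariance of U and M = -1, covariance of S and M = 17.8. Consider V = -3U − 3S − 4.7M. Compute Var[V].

Var[V] = a²·Var[U] + b²·Var[S] + c²·Var[M] + 2ab·covariance of U and S + 2ac·covariance of U and M + 2bc·covariance of S and M, with a = -3, b = -3, c = -4.7.
= 117 + 520.2 + 1263.548 + (-408.6) + (-28.2) + 501.96
= 1965.908.

Var[V] = 1965.908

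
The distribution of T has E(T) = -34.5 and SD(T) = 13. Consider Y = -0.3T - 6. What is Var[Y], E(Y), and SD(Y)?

Y = -0.3T - 6 is linear with a = -0.3, b = -6.
Var[T] = 13² = 169.
Var[Y] = a²·Var[T] = (-0.3)²·169 = 15.21 (the additive constant -6 does not affect variance).
E(Y) = a·E(T) + b = (-0.3)·(-34.5) + (-6) = 4.35.
SD(Y) = |a|·SD(T) = |-0.3|·13 = 3.9.

Var[Y] = 15.21, E(Y) = 4.35, SD(Y) = 3.9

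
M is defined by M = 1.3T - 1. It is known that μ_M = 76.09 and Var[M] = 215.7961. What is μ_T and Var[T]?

From M = 1.3T - 1: μ_M = a·μ_T + b, so μ_T = (μ_M − b)/a = (76.09 − (-1))/1.3 = 59.3.
Var[M] = a²·Var[T], so Var[T] = 215.7961/1.3² = 127.69.

μ_T = 59.3, Var[T] = 127.69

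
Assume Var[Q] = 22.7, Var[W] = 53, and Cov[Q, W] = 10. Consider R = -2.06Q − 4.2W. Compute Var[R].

Var[R] = a²·Var[Q] + b²·Var[W] + 2ab·Cov[Q, W] with a = -2.06, b = -4.2.
= (-2.06)²·22.7 + (-4.2)²·53 + 2·(-2.06)·(-4.2)·10
= 96.32972 + 934.92 + 173.04 = 1204.28972.

Var[R] = 1204.28972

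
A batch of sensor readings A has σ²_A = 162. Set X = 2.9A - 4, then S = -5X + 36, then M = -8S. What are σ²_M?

σ²_M = 2179872

σ²_X = 2.9²·162 = 1362.42.
σ²_S = (-5)²·1362.42 = 34060.5.
σ²_M = (-8)²·34060.5 = 2179872.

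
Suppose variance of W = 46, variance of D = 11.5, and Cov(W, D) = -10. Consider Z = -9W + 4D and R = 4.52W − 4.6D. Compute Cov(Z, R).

By bilinearity, Cov(Z, R) = ac·variance of W + bd·variance of D + (ad+bc)·Cov(W, D), with a=-9, b=4, c=4.52, d=-4.6.
ac·variance of W = (-9)·4.52·46 = -1871.28
bd·variance of D = 4·(-4.6)·11.5 = -211.6
(ad+bc)·Cov(W, D) = (59.48)·(-10) = -594.8
Cov(Z, R) = -1871.28 + (-211.6) + (-594.8) = -2677.68.

Cov(Z, R) = -2677.68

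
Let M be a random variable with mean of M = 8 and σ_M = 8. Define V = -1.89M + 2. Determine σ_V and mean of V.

σ_V = 15.12, mean of V = -13.12

V = -1.89M + 2 is linear with a = -1.89, b = 2.
σ_V = |a|·σ_M = |-1.89|·8 = 15.12.
mean of V = a·mean of M + b = (-1.89)·8 + 2 = -13.12.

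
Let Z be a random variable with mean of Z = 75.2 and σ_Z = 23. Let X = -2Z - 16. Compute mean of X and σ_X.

X = -2Z - 16 is linear with a = -2, b = -16.
mean of X = a·mean of Z + b = (-2)·75.2 + (-16) = -166.4.
σ_X = |a|·σ_Z = |-2|·23 = 46.

mean of X = -166.4, σ_X = 46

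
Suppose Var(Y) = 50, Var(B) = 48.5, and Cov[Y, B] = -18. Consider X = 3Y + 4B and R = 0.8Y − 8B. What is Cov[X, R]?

By bilinearity, Cov[X, R] = ac·Var(Y) + bd·Var(B) + (ad+bc)·Cov[Y, B], with a=3, b=4, c=0.8, d=-8.
ac·Var(Y) = 3·0.8·50 = 120
bd·Var(B) = 4·(-8)·48.5 = -1552
(ad+bc)·Cov[Y, B] = (-20.8)·(-18) = 374.4
Cov[X, R] = 120 + (-1552) + 374.4 = -1057.6.

Cov[X, R] = -1057.6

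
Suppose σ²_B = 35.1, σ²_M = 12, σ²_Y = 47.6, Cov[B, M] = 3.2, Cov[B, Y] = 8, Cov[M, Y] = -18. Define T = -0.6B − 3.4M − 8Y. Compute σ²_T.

σ²_T = 2308.412

σ²_T = a²·σ²_B + b²·σ²_M + c²·σ²_Y + 2ab·Cov[B, M] + 2ac·Cov[B, Y] + 2bc·Cov[M, Y], with a = -0.6, b = -3.4, c = -8.
= 12.636 + 138.72 + 3046.4 + 13.056 + 76.8 + (-979.2)
= 2308.412.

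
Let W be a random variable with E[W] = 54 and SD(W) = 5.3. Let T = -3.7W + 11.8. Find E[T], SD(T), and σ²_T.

T = -3.7W + 11.8 is linear with a = -3.7, b = 11.8.
E[T] = a·E[W] + b = (-3.7)·54 + 11.8 = -188.
SD(T) = |a|·SD(W) = |-3.7|·5.3 = 19.61.
σ²_W = 5.3² = 28.09.
σ²_T = a²·σ²_W = (-3.7)²·28.09 = 384.5521 (the additive constant 11.8 does not affect variance).

E[T] = -188, SD(T) = 19.61, σ²_T = 384.5521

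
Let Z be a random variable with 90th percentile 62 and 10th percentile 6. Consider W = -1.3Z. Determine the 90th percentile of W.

Since a = -1.3 < 0 the transformation is decreasing, reversing order: the 90th percentile of W corresponds to the 10th percentile of Z.
So P_{90}(W) = a·P_{10}(Z) + b = (-1.3)·6 = -7.8.

90th percentile of W = -7.8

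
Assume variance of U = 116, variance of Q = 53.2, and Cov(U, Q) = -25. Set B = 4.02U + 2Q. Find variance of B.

variance of B = 1685.4064

variance of B = a²·variance of U + b²·variance of Q + 2ab·Cov(U, Q) with a = 4.02, b = 2.
= 4.02²·116 + 2²·53.2 + 2·4.02·2·(-25)
= 1874.6064 + 212.8 + (-402) = 1685.4064.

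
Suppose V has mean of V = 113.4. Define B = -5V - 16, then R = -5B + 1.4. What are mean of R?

mean of B = (-5)·113.4 + (-16) = -583.
mean of R = (-5)·(-583) + 1.4 = 2916.4.

mean of R = 2916.4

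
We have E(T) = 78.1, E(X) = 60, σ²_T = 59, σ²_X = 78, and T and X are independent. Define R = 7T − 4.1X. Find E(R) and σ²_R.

E(R) = 7·E(T) + (-4.1)·E(X) = 7·78.1 + (-4.1)·60 = 300.7.
σ²_R = a²·σ²_T + b²·σ²_X + 2ab·covariance of T and X with a = 7, b = -4.1.
Independence gives covariance of T and X = 0.
= 7²·59 + (-4.1)²·78 + 2·7·(-4.1)·0
= 2891 + 1311.18 + 0 = 4202.18.

E(R) = 300.7, σ²_R = 4202.18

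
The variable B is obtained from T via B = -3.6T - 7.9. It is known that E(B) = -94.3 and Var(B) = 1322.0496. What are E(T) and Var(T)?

From B = -3.6T - 7.9: E(B) = a·E(T) + b, so E(T) = (E(B) − b)/a = (-94.3 − (-7.9))/(-3.6) = 24.
Var(B) = a²·Var(T), so Var(T) = 1322.0496/(-3.6)² = 102.01.

E(T) = 24, Var(T) = 102.01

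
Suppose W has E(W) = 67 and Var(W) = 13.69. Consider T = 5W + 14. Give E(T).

E(T) = 349

T = 5W + 14 is linear with a = 5, b = 14.
E(T) = a·E(W) + b = 5·67 + 14 = 349.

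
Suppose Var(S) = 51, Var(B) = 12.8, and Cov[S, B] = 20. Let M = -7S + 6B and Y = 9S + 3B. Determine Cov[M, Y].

Cov[M, Y] = -2322.6

By bilinearity, Cov[M, Y] = ac·Var(S) + bd·Var(B) + (ad+bc)·Cov[S, B], with a=-7, b=6, c=9, d=3.
ac·Var(S) = (-7)·9·51 = -3213
bd·Var(B) = 6·3·12.8 = 230.4
(ad+bc)·Cov[S, B] = (33)·20 = 660
Cov[M, Y] = -3213 + 230.4 + 660 = -2322.6.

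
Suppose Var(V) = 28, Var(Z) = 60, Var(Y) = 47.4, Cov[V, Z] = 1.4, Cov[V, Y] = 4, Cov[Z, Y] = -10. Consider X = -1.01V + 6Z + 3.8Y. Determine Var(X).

Var(X) = 2369.3468

Var(X) = a²·Var(V) + b²·Var(Z) + c²·Var(Y) + 2ab·Cov[V, Z] + 2ac·Cov[V, Y] + 2bc·Cov[Z, Y], with a = -1.01, b = 6, c = 3.8.
= 28.5628 + 2160 + 684.456 + (-16.968) + (-30.704) + (-456)
= 2369.3468.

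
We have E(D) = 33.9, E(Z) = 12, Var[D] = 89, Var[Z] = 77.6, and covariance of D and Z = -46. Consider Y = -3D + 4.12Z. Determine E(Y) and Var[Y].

E(Y) = (-3)·E(D) + 4.12·E(Z) = (-3)·33.9 + 4.12·12 = -52.26.
Var[Y] = a²·Var[D] + b²·Var[Z] + 2ab·covariance of D and Z with a = -3, b = 4.12.
= (-3)²·89 + 4.12²·77.6 + 2·(-3)·4.12·(-46)
= 801 + 1317.21344 + 1137.12 = 3255.33344.

E(Y) = -52.26, Var[Y] = 3255.33344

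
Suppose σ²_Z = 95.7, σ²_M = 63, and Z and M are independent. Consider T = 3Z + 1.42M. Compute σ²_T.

σ²_T = 988.3332

σ²_T = a²·σ²_Z + b²·σ²_M + 2ab·Cov(Z, M) with a = 3, b = 1.42.
Independence gives Cov(Z, M) = 0.
= 3²·95.7 + 1.42²·63 + 2·3·1.42·0
= 861.3 + 127.0332 + 0 = 988.3332.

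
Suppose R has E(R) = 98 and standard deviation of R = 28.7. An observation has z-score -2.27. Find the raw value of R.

R = E(R) + z·standard deviation of R = 98 + (-2.27)·28.7 = 32.851.

R = 32.851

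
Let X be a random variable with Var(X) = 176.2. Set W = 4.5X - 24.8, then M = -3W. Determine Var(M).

Var(M) = 32112.45

Var(W) = 4.5²·176.2 = 3568.05.
Var(M) = (-3)²·3568.05 = 32112.45.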